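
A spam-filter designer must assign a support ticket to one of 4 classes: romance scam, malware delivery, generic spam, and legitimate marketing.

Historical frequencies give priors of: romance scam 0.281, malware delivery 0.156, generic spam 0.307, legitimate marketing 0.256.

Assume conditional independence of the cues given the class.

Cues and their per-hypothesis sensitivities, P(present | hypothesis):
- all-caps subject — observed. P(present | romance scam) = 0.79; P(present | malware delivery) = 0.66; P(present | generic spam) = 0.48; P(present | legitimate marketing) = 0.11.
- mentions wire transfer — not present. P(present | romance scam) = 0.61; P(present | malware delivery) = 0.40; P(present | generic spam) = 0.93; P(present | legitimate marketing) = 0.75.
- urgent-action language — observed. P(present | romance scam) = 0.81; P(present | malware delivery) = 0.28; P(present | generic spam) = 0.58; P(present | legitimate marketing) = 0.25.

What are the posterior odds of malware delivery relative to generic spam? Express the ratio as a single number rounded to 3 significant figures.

2.89

The normalizing constant cancels in an odds ratio, so compute prior × likelihood for the two hypotheses only (using 1 − P(present | H) for each absent cue):
  malware delivery: 0.156 × 0.66 × (1 − 0.40) × 0.28 = 0.017297
  generic spam: 0.307 × 0.48 × (1 − 0.93) × 0.58 = 0.0059828
Odds(malware delivery : generic spam) = 0.017297 / 0.0059828 ≈ 2.89.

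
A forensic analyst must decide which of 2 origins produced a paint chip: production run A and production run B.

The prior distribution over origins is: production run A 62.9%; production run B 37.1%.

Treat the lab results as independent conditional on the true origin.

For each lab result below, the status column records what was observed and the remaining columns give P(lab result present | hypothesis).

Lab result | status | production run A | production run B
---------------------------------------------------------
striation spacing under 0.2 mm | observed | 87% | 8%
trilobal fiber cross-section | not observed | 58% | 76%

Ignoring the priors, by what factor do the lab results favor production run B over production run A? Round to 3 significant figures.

Joint likelihood of the lab result pattern under each hypothesis (using 1 − P(present | H) for each absent lab result):
  production run B: 0.08 × (1 − 0.76) = 0.0192
  production run A: 0.87 × (1 − 0.58) = 0.3654
Bayes factor = 0.0192 / 0.3654 ≈ 0.0525

0.0525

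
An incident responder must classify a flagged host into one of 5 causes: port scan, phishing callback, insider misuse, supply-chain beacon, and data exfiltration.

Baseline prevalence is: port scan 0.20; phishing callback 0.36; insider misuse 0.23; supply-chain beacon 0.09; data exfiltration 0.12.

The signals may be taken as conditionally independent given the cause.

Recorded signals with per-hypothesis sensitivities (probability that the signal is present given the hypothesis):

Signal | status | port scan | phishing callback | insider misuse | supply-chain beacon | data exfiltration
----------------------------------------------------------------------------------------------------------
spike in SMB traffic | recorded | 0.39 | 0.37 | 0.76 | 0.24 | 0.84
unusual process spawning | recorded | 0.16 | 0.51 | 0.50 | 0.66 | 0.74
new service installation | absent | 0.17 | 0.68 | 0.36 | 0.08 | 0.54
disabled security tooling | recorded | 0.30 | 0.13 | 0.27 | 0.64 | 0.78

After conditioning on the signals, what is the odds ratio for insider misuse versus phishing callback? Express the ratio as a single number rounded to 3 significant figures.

Unnormalized posterior weight (prior times the signal likelihoods) for each of the two hypotheses (using 1 − P(present | H) for each absent signal):
  insider misuse: 0.23 × 0.76 × 0.50 × (1 − 0.36) × 0.27 = 0.015103
  phishing callback: 0.36 × 0.37 × 0.51 × (1 − 0.68) × 0.13 = 0.002826
Odds(insider misuse : phishing callback) = 0.015103 / 0.002826 ≈ 5.34.

5.34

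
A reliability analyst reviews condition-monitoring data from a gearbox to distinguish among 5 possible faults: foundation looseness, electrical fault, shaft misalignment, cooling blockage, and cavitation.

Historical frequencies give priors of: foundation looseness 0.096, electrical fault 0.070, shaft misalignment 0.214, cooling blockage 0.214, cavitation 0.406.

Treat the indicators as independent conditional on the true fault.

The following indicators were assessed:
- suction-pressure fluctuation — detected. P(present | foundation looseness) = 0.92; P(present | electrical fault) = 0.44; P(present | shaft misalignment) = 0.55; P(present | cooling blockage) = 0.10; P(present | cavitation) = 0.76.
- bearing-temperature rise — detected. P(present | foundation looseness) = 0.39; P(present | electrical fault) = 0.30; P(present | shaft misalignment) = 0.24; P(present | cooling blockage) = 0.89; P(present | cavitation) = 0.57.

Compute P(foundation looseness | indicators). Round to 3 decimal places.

For each hypothesis, the unnormalized posterior weight is prior × product of the indicator likelihoods:
  foundation looseness: 0.096 × 0.92 × 0.39 = 0.034445
  electrical fault: 0.070 × 0.44 × 0.30 = 0.00924
  shaft misalignment: 0.214 × 0.55 × 0.24 = 0.028248
  cooling blockage: 0.214 × 0.10 × 0.89 = 0.019046
  cavitation: 0.406 × 0.76 × 0.57 = 0.17588
Normalizing constant Z = 0.034445 + 0.00924 + 0.028248 + 0.019046 + 0.17588 = 0.26686.
P(foundation looseness | evidence) = 0.034445 / 0.26686 ≈ 0.129.

0.129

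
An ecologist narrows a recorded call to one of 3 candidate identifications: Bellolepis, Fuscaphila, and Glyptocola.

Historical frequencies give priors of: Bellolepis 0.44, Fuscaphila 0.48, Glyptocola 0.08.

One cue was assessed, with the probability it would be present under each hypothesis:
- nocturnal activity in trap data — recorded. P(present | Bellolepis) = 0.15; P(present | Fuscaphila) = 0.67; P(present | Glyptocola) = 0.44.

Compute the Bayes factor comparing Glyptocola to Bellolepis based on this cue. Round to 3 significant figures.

The Bayes factor is the ratio of the two likelihoods.
  Glyptocola: 0.44
  Bellolepis: 0.15
Bayes factor = 0.44 / 0.15 ≈ 2.93

2.93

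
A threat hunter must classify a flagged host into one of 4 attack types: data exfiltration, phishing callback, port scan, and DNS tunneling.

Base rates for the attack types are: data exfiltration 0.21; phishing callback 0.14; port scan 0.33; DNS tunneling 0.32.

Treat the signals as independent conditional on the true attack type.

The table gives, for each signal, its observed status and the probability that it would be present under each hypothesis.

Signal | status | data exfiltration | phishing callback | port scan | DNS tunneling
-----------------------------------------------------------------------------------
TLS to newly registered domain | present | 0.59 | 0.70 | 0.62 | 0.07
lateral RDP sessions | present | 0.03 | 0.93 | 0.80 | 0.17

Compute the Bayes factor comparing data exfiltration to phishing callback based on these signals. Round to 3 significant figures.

Take the product of per-signal likelihoods under each hypothesis, then divide.
  data exfiltration: 0.59 × 0.03 = 0.0177
  phishing callback: 0.70 × 0.93 = 0.651
Bayes factor = 0.0177 / 0.651 ≈ 0.0272

0.0272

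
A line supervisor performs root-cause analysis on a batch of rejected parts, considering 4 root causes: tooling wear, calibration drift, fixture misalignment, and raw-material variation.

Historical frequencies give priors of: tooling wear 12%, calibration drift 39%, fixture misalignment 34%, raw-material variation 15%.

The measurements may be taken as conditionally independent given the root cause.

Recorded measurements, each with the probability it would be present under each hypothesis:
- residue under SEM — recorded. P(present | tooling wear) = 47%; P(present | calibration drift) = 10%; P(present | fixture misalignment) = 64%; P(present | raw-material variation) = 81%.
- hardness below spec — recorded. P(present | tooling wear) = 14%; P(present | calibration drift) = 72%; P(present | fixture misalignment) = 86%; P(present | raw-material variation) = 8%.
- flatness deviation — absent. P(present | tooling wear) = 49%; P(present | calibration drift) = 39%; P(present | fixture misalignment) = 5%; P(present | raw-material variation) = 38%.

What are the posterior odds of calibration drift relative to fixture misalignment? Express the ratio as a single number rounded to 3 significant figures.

The normalizing constant cancels in an odds ratio, so compute prior × likelihood for the two hypotheses only (using 1 − P(present | H) for each absent measurement):
  calibration drift: 0.39 × 0.10 × 0.72 × (1 − 0.39) = 0.017129
  fixture misalignment: 0.34 × 0.64 × 0.86 × (1 − 0.05) = 0.17778
Odds(calibration drift : fixture misalignment) = 0.017129 / 0.17778 ≈ 0.0963.

0.0963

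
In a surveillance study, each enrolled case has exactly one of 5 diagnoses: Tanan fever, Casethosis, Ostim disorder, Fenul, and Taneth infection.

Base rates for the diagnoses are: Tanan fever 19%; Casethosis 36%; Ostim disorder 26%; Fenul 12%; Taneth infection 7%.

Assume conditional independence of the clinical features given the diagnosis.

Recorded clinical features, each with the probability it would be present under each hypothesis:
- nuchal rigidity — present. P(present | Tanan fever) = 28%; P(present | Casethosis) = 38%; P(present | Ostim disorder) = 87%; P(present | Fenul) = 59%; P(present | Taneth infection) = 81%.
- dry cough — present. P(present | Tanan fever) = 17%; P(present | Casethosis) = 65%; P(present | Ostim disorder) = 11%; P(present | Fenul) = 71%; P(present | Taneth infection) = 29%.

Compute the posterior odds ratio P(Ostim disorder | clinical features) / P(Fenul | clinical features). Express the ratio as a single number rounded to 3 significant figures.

The normalizing constant cancels in an odds ratio, so compute prior × likelihood for the two hypotheses only:
  Ostim disorder: 0.26 × 0.87 × 0.11 = 0.024882
  Fenul: 0.12 × 0.59 × 0.71 = 0.050268
Odds(Ostim disorder : Fenul) = 0.024882 / 0.050268 ≈ 0.495.

0.495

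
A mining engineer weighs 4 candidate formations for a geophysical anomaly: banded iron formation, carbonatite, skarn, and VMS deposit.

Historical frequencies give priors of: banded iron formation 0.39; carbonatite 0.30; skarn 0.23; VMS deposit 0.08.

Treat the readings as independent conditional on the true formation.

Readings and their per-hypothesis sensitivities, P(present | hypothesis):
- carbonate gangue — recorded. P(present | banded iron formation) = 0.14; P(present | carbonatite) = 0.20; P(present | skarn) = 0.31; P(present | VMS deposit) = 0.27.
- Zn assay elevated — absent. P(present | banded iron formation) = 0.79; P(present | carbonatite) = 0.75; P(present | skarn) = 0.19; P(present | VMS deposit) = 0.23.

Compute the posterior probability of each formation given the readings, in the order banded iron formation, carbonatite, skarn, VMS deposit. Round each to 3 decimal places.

0.114, 0.149, 0.573, 0.165

Multiply each prior by the joint likelihood of the reading pattern (using 1 − P(present | H) for each absent reading):
  banded iron formation: 0.39 × 0.14 × (1 − 0.79) = 0.011466
  carbonatite: 0.30 × 0.20 × (1 − 0.75) = 0.015
  skarn: 0.23 × 0.31 × (1 − 0.19) = 0.057753
  VMS deposit: 0.08 × 0.27 × (1 − 0.23) = 0.016632
Normalizing constant Z = 0.011466 + 0.015 + 0.057753 + 0.016632 = 0.10085.
P(banded iron formation | evidence) = 0.011466 / 0.10085 ≈ 0.114
P(carbonatite | evidence) = 0.015 / 0.10085 ≈ 0.149
P(skarn | evidence) = 0.057753 / 0.10085 ≈ 0.573
P(VMS deposit | evidence) = 0.016632 / 0.10085 ≈ 0.165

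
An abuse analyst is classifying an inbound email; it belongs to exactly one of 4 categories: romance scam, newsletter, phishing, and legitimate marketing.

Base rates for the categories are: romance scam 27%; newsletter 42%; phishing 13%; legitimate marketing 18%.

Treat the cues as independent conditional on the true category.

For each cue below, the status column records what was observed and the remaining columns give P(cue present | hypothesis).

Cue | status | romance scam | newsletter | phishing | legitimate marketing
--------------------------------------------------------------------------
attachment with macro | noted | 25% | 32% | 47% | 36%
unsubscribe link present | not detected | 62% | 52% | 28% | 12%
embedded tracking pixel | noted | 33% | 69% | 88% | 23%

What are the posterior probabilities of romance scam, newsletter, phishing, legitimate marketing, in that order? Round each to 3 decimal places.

0.081, 0.425, 0.369, 0.125

Multiply each prior by the joint likelihood of the cue pattern (using 1 − P(present | H) for each absent cue):
  romance scam: 0.27 × 0.25 × (1 − 0.62) × 0.33 = 0.0084645
  newsletter: 0.42 × 0.32 × (1 − 0.52) × 0.69 = 0.044513
  phishing: 0.13 × 0.47 × (1 − 0.28) × 0.88 = 0.038713
  legitimate marketing: 0.18 × 0.36 × (1 − 0.12) × 0.23 = 0.013116
The unnormalized weights sum to 0.10481.
P(romance scam | evidence) = 0.0084645 / 0.10481 ≈ 0.081
P(newsletter | evidence) = 0.044513 / 0.10481 ≈ 0.425
P(phishing | evidence) = 0.038713 / 0.10481 ≈ 0.369
P(legitimate marketing | evidence) = 0.013116 / 0.10481 ≈ 0.125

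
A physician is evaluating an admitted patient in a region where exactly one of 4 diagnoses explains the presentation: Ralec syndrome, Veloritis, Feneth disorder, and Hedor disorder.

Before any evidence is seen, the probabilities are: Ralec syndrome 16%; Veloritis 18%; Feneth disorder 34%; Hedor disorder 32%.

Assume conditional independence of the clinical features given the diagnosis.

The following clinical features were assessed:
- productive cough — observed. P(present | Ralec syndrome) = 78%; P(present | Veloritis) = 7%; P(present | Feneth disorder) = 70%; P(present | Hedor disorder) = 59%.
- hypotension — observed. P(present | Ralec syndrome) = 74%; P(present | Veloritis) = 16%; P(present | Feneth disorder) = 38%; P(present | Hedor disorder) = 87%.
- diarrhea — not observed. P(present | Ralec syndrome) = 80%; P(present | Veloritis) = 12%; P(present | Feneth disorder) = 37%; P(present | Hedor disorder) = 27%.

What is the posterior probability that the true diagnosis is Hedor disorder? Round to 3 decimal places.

0.608

Multiply each prior by the joint likelihood of the clinical feature pattern (using 1 − P(present | H) for each absent clinical feature):
  Ralec syndrome: 0.16 × 0.78 × 0.74 × (1 − 0.80) = 0.01847
  Veloritis: 0.18 × 0.07 × 0.16 × (1 − 0.12) = 0.0017741
  Feneth disorder: 0.34 × 0.70 × 0.38 × (1 − 0.37) = 0.056977
  Hedor disorder: 0.32 × 0.59 × 0.87 × (1 − 0.27) = 0.11991
Normalizing constant Z = 0.01847 + 0.0017741 + 0.056977 + 0.11991 = 0.19713.
P(Hedor disorder | evidence) = 0.11991 / 0.19713 ≈ 0.608.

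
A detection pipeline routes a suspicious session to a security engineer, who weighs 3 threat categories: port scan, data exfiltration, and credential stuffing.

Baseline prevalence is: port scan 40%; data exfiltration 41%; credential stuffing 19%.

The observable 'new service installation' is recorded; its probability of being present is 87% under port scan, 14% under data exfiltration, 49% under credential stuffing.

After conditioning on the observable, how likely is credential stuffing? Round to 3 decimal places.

0.187

By Bayes' rule, the unnormalized weight for each hypothesis is prior × likelihood:
  port scan: 0.40 × 0.87 = 0.348
  data exfiltration: 0.41 × 0.14 = 0.0574
  credential stuffing: 0.19 × 0.49 = 0.0931
Marginal likelihood of the evidence = 0.4985.
P(credential stuffing | evidence) = 0.0931 / 0.4985 ≈ 0.187.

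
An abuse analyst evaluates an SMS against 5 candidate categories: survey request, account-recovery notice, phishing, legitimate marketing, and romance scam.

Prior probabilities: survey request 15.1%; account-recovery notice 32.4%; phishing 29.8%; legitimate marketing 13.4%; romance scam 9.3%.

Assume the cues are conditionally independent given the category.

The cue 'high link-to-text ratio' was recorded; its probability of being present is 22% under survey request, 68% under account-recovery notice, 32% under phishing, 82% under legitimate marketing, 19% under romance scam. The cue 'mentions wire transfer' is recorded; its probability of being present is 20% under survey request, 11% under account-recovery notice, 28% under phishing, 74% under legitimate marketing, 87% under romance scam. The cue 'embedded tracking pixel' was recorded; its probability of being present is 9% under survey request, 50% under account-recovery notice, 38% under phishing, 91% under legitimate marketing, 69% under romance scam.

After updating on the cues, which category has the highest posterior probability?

By Bayes' rule with conditional independence, the unnormalized weight for each hypothesis is prior × ∏ likelihoods:
  survey request: 0.151 × 0.22 × 0.20 × 0.09 = 0.00059796
  account-recovery notice: 0.324 × 0.68 × 0.11 × 0.50 = 0.012118
  phishing: 0.298 × 0.32 × 0.28 × 0.38 = 0.010146
  legitimate marketing: 0.134 × 0.82 × 0.74 × 0.91 = 0.073993
  romance scam: 0.093 × 0.19 × 0.87 × 0.69 = 0.010607
Normalizing constant Z = 0.00059796 + 0.012118 + 0.010146 + 0.073993 + 0.010607 = 0.10746.
P(survey request | evidence) ≈ 0.00059796 / 0.10746 ≈ 0.006
P(account-recovery notice | evidence) ≈ 0.012118 / 0.10746 ≈ 0.113
P(phishing | evidence) ≈ 0.010146 / 0.10746 ≈ 0.094
P(legitimate marketing | evidence) ≈ 0.073993 / 0.10746 ≈ 0.689
P(romance scam | evidence) ≈ 0.010607 / 0.10746 ≈ 0.099
The largest is 0.689, so legitimate marketing is most probable.

legitimate marketing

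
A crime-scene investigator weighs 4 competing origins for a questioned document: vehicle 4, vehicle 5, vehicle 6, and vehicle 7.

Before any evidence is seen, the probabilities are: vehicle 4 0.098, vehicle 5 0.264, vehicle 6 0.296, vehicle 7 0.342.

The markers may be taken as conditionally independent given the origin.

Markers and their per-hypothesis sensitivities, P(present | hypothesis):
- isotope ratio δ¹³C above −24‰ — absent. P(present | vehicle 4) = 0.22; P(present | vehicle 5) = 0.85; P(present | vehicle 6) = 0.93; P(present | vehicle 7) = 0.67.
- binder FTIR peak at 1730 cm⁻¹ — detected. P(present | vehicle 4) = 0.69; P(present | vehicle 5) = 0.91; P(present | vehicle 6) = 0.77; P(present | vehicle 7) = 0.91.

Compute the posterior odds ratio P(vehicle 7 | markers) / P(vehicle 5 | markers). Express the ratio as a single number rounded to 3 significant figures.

Unnormalized posterior weight (prior times the marker likelihoods) for each of the two hypotheses (using 1 − P(present | H) for each absent marker):
  vehicle 7: 0.342 × (1 − 0.67) × 0.91 = 0.1027
  vehicle 5: 0.264 × (1 − 0.85) × 0.91 = 0.036036
Odds(vehicle 7 : vehicle 5) = 0.1027 / 0.036036 ≈ 2.85.

2.85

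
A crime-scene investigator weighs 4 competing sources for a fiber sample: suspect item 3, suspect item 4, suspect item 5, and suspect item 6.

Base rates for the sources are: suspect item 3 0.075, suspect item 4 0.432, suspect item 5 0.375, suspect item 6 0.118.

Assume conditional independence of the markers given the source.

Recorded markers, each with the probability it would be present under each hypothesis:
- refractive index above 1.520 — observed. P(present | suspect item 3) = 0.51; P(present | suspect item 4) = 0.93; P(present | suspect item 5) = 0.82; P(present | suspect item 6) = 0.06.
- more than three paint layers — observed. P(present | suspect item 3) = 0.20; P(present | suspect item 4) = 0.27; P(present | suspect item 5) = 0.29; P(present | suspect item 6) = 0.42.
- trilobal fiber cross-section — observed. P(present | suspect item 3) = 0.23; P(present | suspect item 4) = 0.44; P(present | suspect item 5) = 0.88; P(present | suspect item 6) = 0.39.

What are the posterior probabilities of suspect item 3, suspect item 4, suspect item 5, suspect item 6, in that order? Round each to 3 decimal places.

0.014, 0.370, 0.608, 0.009

Multiply each prior by the joint likelihood of the marker pattern:
  suspect item 3: 0.075 × 0.51 × 0.20 × 0.23 = 0.0017595
  suspect item 4: 0.432 × 0.93 × 0.27 × 0.44 = 0.047729
  suspect item 5: 0.375 × 0.82 × 0.29 × 0.88 = 0.078474
  suspect item 6: 0.118 × 0.06 × 0.42 × 0.39 = 0.0011597
Marginal likelihood of the evidence = 0.12912.
P(suspect item 3 | evidence) = 0.0017595 / 0.12912 ≈ 0.014
P(suspect item 4 | evidence) = 0.047729 / 0.12912 ≈ 0.370
P(suspect item 5 | evidence) = 0.078474 / 0.12912 ≈ 0.608
P(suspect item 6 | evidence) = 0.0011597 / 0.12912 ≈ 0.009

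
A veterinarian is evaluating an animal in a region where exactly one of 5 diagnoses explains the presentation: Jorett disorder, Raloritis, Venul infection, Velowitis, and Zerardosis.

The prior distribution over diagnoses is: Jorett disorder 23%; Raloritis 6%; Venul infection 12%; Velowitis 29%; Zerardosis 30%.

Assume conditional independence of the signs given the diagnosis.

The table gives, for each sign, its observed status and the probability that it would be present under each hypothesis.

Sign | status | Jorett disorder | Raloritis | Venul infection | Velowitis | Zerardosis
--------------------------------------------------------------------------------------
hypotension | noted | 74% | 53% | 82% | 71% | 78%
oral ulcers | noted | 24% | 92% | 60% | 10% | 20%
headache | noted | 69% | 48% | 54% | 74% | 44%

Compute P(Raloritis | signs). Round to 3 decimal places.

Multiply each prior by the joint likelihood of the sign pattern:
  Jorett disorder: 0.23 × 0.74 × 0.24 × 0.69 = 0.028185
  Raloritis: 0.06 × 0.53 × 0.92 × 0.48 = 0.014043
  Venul infection: 0.12 × 0.82 × 0.60 × 0.54 = 0.031882
  Velowitis: 0.29 × 0.71 × 0.10 × 0.74 = 0.015237
  Zerardosis: 0.30 × 0.78 × 0.20 × 0.44 = 0.020592
Normalizing constant Z = 0.028185 + 0.014043 + 0.031882 + 0.015237 + 0.020592 = 0.10994.
P(Raloritis | evidence) = 0.014043 / 0.10994 ≈ 0.128.

0.128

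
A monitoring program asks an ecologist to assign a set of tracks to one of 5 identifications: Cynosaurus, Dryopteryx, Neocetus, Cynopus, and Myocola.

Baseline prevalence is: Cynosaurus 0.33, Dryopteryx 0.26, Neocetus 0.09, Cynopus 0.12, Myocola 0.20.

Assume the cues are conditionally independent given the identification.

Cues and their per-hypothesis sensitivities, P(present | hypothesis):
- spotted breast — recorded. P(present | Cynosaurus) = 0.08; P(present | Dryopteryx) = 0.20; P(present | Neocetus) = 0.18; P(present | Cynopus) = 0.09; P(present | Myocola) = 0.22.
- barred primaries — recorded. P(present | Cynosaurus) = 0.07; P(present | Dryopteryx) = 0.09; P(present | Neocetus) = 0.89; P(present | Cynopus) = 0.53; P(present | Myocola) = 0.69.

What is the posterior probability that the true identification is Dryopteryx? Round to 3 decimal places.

0.082

By Bayes' rule with conditional independence, the unnormalized weight for each hypothesis is prior × ∏ likelihoods:
  Cynosaurus: 0.33 × 0.08 × 0.07 = 0.001848
  Dryopteryx: 0.26 × 0.20 × 0.09 = 0.00468
  Neocetus: 0.09 × 0.18 × 0.89 = 0.014418
  Cynopus: 0.12 × 0.09 × 0.53 = 0.005724
  Myocola: 0.20 × 0.22 × 0.69 = 0.03036
The unnormalized weights sum to 0.05703.
P(Dryopteryx | evidence) = 0.00468 / 0.05703 ≈ 0.082.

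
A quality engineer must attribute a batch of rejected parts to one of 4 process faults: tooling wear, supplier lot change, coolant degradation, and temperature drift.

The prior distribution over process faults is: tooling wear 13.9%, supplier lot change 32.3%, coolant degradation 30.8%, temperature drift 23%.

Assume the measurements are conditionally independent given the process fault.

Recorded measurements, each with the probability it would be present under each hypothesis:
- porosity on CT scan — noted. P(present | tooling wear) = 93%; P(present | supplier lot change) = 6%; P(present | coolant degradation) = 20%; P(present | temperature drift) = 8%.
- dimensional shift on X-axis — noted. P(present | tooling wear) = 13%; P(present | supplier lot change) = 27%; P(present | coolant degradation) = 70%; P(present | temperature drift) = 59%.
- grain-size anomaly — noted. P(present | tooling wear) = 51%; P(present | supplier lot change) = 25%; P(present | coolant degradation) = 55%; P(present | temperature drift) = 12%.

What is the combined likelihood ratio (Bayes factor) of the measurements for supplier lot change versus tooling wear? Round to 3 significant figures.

The Bayes factor is the ratio of the joint likelihoods of the measurement pattern under the two hypotheses.
  supplier lot change: 0.06 × 0.27 × 0.25 = 0.00405
  tooling wear: 0.93 × 0.13 × 0.51 = 0.061659
Bayes factor = 0.00405 / 0.061659 ≈ 0.0657

0.0657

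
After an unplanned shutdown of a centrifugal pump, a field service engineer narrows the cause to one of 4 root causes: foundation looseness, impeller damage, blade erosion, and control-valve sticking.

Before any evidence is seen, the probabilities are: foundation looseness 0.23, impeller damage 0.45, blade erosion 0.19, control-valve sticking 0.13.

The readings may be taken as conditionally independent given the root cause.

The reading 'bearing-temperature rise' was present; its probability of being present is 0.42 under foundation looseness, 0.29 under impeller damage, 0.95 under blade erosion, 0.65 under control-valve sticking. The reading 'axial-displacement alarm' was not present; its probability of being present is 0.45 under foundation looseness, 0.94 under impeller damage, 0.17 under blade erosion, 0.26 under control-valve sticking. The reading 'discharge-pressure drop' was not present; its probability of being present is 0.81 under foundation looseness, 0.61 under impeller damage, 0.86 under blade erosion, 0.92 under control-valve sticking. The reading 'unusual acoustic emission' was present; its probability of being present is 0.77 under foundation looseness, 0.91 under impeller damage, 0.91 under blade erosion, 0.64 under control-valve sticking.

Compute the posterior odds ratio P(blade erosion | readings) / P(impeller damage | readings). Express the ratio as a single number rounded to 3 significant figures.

Posterior odds equal prior odds times the likelihood ratio; only the two competing hypotheses matter (using 1 − P(present | H) for each absent reading).
  blade erosion: 0.19 × 0.95 × (1 − 0.17) × (1 − 0.86) × 0.91 = 0.019086
  impeller damage: 0.45 × 0.29 × (1 − 0.94) × (1 − 0.61) × 0.91 = 0.0027789
Posterior odds = 0.019086 / 0.0027789 ≈ 6.87.

6.87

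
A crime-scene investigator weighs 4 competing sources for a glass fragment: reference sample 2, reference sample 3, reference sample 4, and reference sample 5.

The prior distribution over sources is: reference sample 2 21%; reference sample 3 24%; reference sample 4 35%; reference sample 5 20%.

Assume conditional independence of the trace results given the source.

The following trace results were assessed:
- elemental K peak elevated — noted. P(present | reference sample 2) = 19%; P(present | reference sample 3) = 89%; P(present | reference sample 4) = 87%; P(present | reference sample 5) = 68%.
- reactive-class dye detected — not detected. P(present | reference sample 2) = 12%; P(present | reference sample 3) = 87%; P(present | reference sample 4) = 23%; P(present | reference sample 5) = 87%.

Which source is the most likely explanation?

Multiply each prior by the joint likelihood of the trace result pattern (using 1 − P(present | H) for each absent trace result):
  reference sample 2: 0.21 × 0.19 × (1 − 0.12) = 0.035112
  reference sample 3: 0.24 × 0.89 × (1 − 0.87) = 0.027768
  reference sample 4: 0.35 × 0.87 × (1 − 0.23) = 0.23447
  reference sample 5: 0.20 × 0.68 × (1 − 0.87) = 0.01768
The unnormalized weights sum to 0.31502.
P(reference sample 2 | evidence) ≈ 0.035112 / 0.31502 ≈ 0.111
P(reference sample 3 | evidence) ≈ 0.027768 / 0.31502 ≈ 0.088
P(reference sample 4 | evidence) ≈ 0.23447 / 0.31502 ≈ 0.744
P(reference sample 5 | evidence) ≈ 0.01768 / 0.31502 ≈ 0.056
The largest is 0.744, so reference sample 4 is most probable.

reference sample 4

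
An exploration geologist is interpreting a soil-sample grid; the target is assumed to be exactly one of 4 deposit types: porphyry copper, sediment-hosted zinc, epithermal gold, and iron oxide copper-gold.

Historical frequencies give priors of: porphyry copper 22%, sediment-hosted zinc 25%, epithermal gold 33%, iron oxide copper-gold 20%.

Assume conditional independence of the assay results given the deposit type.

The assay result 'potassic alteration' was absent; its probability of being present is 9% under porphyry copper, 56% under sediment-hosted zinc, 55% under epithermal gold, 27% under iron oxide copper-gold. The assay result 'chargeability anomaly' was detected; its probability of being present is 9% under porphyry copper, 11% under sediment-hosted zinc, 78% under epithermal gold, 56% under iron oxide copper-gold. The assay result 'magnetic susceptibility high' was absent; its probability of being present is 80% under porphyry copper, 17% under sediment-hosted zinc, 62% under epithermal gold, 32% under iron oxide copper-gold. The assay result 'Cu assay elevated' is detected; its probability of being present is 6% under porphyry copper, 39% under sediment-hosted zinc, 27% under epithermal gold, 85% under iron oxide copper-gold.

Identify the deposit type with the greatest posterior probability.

iron oxide copper-gold

For each hypothesis, the unnormalized posterior weight is prior × product of the assay result likelihoods (using 1 − P(present | H) for each absent assay result):
  porphyry copper: 0.22 × (1 − 0.09) × 0.09 × (1 − 0.80) × 0.06 = 0.00021622
  sediment-hosted zinc: 0.25 × (1 − 0.56) × 0.11 × (1 − 0.17) × 0.39 = 0.0039168
  epithermal gold: 0.33 × (1 − 0.55) × 0.78 × (1 − 0.62) × 0.27 = 0.011884
  iron oxide copper-gold: 0.20 × (1 − 0.27) × 0.56 × (1 − 0.32) × 0.85 = 0.047257
The unnormalized weights sum to 0.063274.
P(porphyry copper | evidence) ≈ 0.00021622 / 0.063274 ≈ 0.003
P(sediment-hosted zinc | evidence) ≈ 0.0039168 / 0.063274 ≈ 0.062
P(epithermal gold | evidence) ≈ 0.011884 / 0.063274 ≈ 0.188
P(iron oxide copper-gold | evidence) ≈ 0.047257 / 0.063274 ≈ 0.747
The largest is 0.747, so iron oxide copper-gold is most probable.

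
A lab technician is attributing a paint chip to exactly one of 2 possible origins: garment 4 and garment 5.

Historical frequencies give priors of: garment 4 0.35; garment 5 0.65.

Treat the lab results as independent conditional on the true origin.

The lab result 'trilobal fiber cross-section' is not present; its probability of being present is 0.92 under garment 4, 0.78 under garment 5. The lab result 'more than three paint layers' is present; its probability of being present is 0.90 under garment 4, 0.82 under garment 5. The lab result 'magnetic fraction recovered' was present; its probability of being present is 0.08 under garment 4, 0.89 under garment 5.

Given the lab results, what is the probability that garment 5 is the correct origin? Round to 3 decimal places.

Multiply each prior by the joint likelihood of the lab result pattern (using 1 − P(present | H) for each absent lab result):
  garment 4: 0.35 × (1 − 0.92) × 0.90 × 0.08 = 0.002016
  garment 5: 0.65 × (1 − 0.78) × 0.82 × 0.89 = 0.10436
Normalizing constant Z = 0.002016 + 0.10436 = 0.10638.
P(garment 5 | evidence) = 0.10436 / 0.10638 ≈ 0.981.

0.981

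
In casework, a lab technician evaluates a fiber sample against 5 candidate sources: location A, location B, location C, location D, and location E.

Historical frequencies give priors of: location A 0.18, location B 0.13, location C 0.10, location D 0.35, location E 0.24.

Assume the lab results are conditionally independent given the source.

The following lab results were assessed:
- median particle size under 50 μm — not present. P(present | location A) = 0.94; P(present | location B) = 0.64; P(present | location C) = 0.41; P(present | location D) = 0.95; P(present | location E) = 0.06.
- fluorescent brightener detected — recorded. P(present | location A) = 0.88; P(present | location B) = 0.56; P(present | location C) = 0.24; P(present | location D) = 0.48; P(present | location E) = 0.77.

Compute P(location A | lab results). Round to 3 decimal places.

By Bayes' rule with conditional independence, the unnormalized weight for each hypothesis is prior × ∏ likelihoods (using 1 − P(present | H) for each absent lab result):
  location A: 0.18 × (1 − 0.94) × 0.88 = 0.009504
  location B: 0.13 × (1 − 0.64) × 0.56 = 0.026208
  location C: 0.10 × (1 − 0.41) × 0.24 = 0.01416
  location D: 0.35 × (1 − 0.95) × 0.48 = 0.0084
  location E: 0.24 × (1 − 0.06) × 0.77 = 0.17371
The unnormalized weights sum to 0.23198.
P(location A | evidence) = 0.009504 / 0.23198 ≈ 0.041.

0.041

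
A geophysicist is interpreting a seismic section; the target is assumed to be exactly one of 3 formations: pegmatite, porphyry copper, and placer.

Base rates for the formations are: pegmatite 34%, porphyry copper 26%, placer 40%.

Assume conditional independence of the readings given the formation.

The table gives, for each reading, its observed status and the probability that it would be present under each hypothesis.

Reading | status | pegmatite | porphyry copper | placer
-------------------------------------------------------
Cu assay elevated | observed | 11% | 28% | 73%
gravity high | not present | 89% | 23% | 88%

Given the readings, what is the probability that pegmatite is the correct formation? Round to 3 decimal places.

0.043

Multiply each prior by the joint likelihood of the reading pattern (using 1 − P(present | H) for each absent reading):
  pegmatite: 0.34 × 0.11 × (1 − 0.89) = 0.004114
  porphyry copper: 0.26 × 0.28 × (1 − 0.23) = 0.056056
  placer: 0.40 × 0.73 × (1 − 0.88) = 0.03504
Marginal likelihood of the evidence = 0.09521.
P(pegmatite | evidence) = 0.004114 / 0.09521 ≈ 0.043.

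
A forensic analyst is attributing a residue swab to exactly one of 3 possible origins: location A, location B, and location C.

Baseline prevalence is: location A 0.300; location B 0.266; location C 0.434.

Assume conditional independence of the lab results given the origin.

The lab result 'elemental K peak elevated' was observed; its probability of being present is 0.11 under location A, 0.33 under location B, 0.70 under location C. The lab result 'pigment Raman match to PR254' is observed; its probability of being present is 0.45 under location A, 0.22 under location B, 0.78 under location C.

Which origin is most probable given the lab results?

location C

By Bayes' rule with conditional independence, the unnormalized weight for each hypothesis is prior × ∏ likelihoods:
  location A: 0.300 × 0.11 × 0.45 = 0.01485
  location B: 0.266 × 0.33 × 0.22 = 0.019312
  location C: 0.434 × 0.70 × 0.78 = 0.23696
Normalizing constant Z = 0.01485 + 0.019312 + 0.23696 = 0.27113.
P(location A | evidence) ≈ 0.01485 / 0.27113 ≈ 0.055
P(location B | evidence) ≈ 0.019312 / 0.27113 ≈ 0.071
P(location C | evidence) ≈ 0.23696 / 0.27113 ≈ 0.874
The largest is 0.874, so location C is most probable.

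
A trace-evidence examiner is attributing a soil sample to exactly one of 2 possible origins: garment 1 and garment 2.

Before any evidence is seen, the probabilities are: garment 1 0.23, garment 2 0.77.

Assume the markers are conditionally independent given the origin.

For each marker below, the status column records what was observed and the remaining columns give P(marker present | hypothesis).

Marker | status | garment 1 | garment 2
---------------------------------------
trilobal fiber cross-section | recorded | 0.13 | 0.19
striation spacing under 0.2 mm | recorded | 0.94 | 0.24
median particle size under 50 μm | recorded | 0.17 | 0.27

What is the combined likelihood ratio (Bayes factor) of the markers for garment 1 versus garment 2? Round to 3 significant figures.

The Bayes factor is the ratio of the joint likelihoods of the marker pattern under the two hypotheses.
  garment 1: 0.13 × 0.94 × 0.17 = 0.020774
  garment 2: 0.19 × 0.24 × 0.27 = 0.012312
Bayes factor = 0.020774 / 0.012312 ≈ 1.69

1.69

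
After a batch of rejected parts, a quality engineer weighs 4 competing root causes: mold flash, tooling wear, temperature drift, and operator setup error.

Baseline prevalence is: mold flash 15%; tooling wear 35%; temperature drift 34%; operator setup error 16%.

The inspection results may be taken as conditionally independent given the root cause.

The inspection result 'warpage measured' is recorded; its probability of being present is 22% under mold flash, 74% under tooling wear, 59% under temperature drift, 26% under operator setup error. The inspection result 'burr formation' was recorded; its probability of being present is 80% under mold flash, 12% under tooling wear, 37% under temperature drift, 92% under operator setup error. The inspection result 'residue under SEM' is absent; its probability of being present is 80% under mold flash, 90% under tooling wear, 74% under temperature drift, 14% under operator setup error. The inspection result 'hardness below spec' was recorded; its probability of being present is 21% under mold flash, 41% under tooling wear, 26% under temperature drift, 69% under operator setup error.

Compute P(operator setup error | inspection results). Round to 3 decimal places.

0.754

Multiply each prior by the joint likelihood of the inspection result pattern (using 1 − P(present | H) for each absent inspection result):
  mold flash: 0.15 × 0.22 × 0.80 × (1 − 0.80) × 0.21 = 0.0011088
  tooling wear: 0.35 × 0.74 × 0.12 × (1 − 0.90) × 0.41 = 0.0012743
  temperature drift: 0.34 × 0.59 × 0.37 × (1 − 0.74) × 0.26 = 0.0050174
  operator setup error: 0.16 × 0.26 × 0.92 × (1 − 0.14) × 0.69 = 0.022711
Normalizing constant Z = 0.0011088 + 0.0012743 + 0.0050174 + 0.022711 = 0.030111.
P(operator setup error | evidence) = 0.022711 / 0.030111 ≈ 0.754.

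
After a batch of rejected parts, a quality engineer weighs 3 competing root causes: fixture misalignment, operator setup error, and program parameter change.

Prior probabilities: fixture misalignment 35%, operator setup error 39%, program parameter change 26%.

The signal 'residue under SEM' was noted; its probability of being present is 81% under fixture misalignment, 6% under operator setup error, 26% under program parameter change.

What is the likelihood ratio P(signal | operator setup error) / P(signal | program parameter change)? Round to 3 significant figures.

The Bayes factor is the ratio of the two likelihoods.
  operator setup error: 0.06
  program parameter change: 0.26
Bayes factor = 0.06 / 0.26 ≈ 0.231

0.231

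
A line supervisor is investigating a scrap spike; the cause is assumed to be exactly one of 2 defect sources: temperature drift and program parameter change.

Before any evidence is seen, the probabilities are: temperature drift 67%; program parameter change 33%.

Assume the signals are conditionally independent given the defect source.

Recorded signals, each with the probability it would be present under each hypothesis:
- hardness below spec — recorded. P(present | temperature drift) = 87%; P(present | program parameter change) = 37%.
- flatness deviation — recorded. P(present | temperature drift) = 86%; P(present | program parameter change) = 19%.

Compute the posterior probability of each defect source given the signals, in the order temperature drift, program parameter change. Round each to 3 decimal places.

By Bayes' rule with conditional independence, the unnormalized weight for each hypothesis is prior × ∏ likelihoods:
  temperature drift: 0.67 × 0.87 × 0.86 = 0.50129
  program parameter change: 0.33 × 0.37 × 0.19 = 0.023199
Marginal likelihood of the evidence = 0.52449.
P(temperature drift | evidence) = 0.50129 / 0.52449 ≈ 0.956
P(program parameter change | evidence) = 0.023199 / 0.52449 ≈ 0.044

0.956, 0.044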